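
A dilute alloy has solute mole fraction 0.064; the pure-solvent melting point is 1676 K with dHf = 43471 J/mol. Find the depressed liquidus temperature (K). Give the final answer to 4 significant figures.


dT = R*Tm^2*x / dHf
dT = 8.314 * 1676^2 * 0.064 / 43471
dT = 34.3826 K
T_new = 1676 - 34.3826 = 1642 K


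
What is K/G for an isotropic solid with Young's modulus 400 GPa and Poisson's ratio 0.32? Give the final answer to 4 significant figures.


G = E / (2*(1+nu))
G = 400 / (2*(1+0.32)) = 151.515 GPa
K = E / (3*(1-2*nu))
K = 400 / (3*(1-2*0.32)) = 370.37 GPa
K/G = 370.37 / 151.515 = 2.444


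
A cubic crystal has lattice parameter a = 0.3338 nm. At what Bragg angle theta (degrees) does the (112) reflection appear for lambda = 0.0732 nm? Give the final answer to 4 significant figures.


d = a / sqrt(h^2+k^2+l^2)
d = 0.3338 / sqrt(6) = 0.136273 nm
lambda = 2*d*sin(theta)  =>  sin(theta) = lambda / (2*d)
sin(theta) = 0.0732 / (2 * 0.136273) = 0.268578
theta = 15.58 deg


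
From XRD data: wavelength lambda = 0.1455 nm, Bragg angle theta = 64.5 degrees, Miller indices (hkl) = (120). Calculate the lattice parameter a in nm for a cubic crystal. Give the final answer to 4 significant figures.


d = lambda / (2*sin(theta))
d = 0.1455 / (2*sin(64.5 deg))
d = 0.0806018 nm
a = d * sqrt(h^2+k^2+l^2) = 0.0806018 * sqrt(5)
a = 0.1802 nm


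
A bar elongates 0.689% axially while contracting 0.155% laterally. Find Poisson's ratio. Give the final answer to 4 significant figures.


nu = -epsilon_lat / epsilon_axial
Lateral strain is contraction (negative), so using magnitudes:
nu = 0.155 / 0.689
nu = 0.225


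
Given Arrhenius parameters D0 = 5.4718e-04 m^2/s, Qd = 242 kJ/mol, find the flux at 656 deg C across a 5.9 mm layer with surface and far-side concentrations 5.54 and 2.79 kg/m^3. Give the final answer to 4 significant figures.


Step 1: D = D0 * exp(-Qd/(R*T))
T = 656 + 273.15 = 929.15 K
D = 5.4718e-04 * exp(-242e3 / (8.314 * 929.15)) = 1.3582e-17 m^2/s
Step 2: J = D * (C1 - C2) / dx
J = 1.3582e-17 * (5.54 - 2.79) / 5.9e-03
J = 6.331e-15 kg/(m^2*s)


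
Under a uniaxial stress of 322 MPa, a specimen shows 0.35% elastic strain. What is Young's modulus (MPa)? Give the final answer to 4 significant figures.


E = sigma / epsilon
epsilon = 0.35% = 3.5e-03
E = 322 / 3.5e-03
E = 92000 MPa


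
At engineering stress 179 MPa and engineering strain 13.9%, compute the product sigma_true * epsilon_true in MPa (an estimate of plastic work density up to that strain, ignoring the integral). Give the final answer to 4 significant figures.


sigma_true = sigma_eng * (1 + epsilon_eng)
sigma_true = 179 * (1 + 0.139) = 203.881 MPa
epsilon_true = ln(1 + epsilon_eng)
epsilon_true = ln(1 + 0.139) = 0.130151
sigma_true * epsilon_true = 203.881 * 0.130151 = 26.54 MPa


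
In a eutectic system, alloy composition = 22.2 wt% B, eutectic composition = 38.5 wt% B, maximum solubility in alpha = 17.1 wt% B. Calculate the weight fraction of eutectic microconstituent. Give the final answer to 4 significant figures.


f_primary = (C_e - C0) / (C_e - C_alpha_max)
f_primary = (38.5 - 22.2) / (38.5 - 17.1)
f_primary = 0.761682
f_eutectic = 1 - 0.761682 = 0.2383


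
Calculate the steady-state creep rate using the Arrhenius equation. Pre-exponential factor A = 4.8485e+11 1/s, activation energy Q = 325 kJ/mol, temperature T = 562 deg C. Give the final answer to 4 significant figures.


rate = A * exp(-Q / (R*T))
T = 562 + 273.15 = 835.15 K
rate = 4.8485e+11 * exp(-325e3 / (8.314 * 835.15))
rate = 2.279e-09 1/s


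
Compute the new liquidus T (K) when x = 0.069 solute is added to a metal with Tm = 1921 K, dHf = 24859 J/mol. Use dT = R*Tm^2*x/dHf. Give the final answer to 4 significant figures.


dT = R*Tm^2*x / dHf
dT = 8.314 * 1921^2 * 0.069 / 24859
dT = 85.1589 K
T_new = 1921 - 85.1589 = 1836 K


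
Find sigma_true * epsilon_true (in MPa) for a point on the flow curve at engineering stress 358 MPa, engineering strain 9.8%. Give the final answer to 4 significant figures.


sigma_true = sigma_eng * (1 + epsilon_eng)
sigma_true = 358 * (1 + 0.098) = 393.084 MPa
epsilon_true = ln(1 + epsilon_eng)
epsilon_true = ln(1 + 0.098) = 0.0934903
sigma_true * epsilon_true = 393.084 * 0.0934903 = 36.75 MPa


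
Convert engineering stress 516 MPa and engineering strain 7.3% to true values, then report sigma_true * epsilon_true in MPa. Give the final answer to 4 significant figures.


sigma_true = sigma_eng * (1 + epsilon_eng)
sigma_true = 516 * (1 + 0.073) = 553.668 MPa
epsilon_true = ln(1 + epsilon_eng)
epsilon_true = ln(1 + 0.073) = 0.0704585
sigma_true * epsilon_true = 553.668 * 0.0704585 = 39.01 MPa


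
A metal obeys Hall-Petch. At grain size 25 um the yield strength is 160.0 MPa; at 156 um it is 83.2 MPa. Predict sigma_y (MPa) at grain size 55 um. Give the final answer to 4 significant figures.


sigma_y = sigma0 + k / sqrt(d)
1/sqrt(d1) = 1/sqrt(2.5e-05) = 200;  1/sqrt(d2) = 80.0641
k = (sigma1 - sigma2) / (1/sqrt(d1) - 1/sqrt(d2)) = (160.0 - 83.2) / (200 - 80.0641) = 0.640342 MPa*m^0.5
sigma0 = sigma1 - k/sqrt(d1) = 160.0 - 0.640342*200 = 31.9316 MPa
sigma_y(d3) = 31.9316 + 0.640342 / sqrt(5.5e-05) = 118.3 MPa


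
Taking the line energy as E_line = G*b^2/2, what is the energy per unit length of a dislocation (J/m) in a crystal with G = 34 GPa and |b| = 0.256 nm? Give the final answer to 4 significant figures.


E = G*b^2/2
b = 0.256 nm = 2.56e-10 m
G = 34 GPa = 3.4e+10 Pa
E = 0.5 * 3.4e+10 * (2.56e-10)^2
E = 1.114e-09 J/m


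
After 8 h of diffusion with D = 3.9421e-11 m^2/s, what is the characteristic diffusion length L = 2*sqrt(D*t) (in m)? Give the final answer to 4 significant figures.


t = 8 hr = 28800 s
Diffusion length = 2*sqrt(D*t)
= 2*sqrt(3.9421e-11 * 28800)
= 2.131e-03 m


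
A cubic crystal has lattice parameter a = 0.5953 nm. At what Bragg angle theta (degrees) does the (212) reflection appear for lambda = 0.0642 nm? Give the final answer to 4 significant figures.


d = a / sqrt(h^2+k^2+l^2)
d = 0.5953 / sqrt(9) = 0.198433 nm
lambda = 2*d*sin(theta)  =>  sin(theta) = lambda / (2*d)
sin(theta) = 0.0642 / (2 * 0.198433) = 0.161767
theta = 9.309 deg


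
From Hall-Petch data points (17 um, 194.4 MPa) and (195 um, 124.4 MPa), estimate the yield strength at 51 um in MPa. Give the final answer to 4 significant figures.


sigma_y = sigma0 + k / sqrt(d)
1/sqrt(d1) = 1/sqrt(1.7e-05) = 242.536;  1/sqrt(d2) = 71.6115
k = (sigma1 - sigma2) / (1/sqrt(d1) - 1/sqrt(d2)) = (194.4 - 124.4) / (242.536 - 71.6115) = 0.409538 MPa*m^0.5
sigma0 = sigma1 - k/sqrt(d1) = 194.4 - 0.409538*242.536 = 95.0723 MPa
sigma_y(d3) = 95.0723 + 0.409538 / sqrt(5.1e-05) = 152.4 MPa


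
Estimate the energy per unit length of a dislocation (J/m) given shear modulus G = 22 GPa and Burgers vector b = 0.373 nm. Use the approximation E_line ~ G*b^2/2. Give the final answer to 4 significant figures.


E = G*b^2/2
b = 0.373 nm = 3.73e-10 m
G = 22 GPa = 2.2e+10 Pa
E = 0.5 * 2.2e+10 * (3.73e-10)^2
E = 1.53e-09 J/m


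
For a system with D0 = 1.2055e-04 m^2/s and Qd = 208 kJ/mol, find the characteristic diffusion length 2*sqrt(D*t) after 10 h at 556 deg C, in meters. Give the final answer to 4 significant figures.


Step 1: D = D0 * exp(-Qd/(R*T))
T = 829.15 K
D = 1.2055e-04 * exp(-208e3 / (8.314 * 829.15)) = 9.48742e-18 m^2/s
Step 2: L = 2*sqrt(D*t)
t = 10 h = 36000 s
L = 2*sqrt(9.48742e-18 * 36000) = 1.169e-06 m


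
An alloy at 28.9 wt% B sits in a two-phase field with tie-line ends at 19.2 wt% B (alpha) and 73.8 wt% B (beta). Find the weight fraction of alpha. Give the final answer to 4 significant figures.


f_alpha = (C_beta - C0) / (C_beta - C_alpha)
f_alpha = (73.8 - 28.9) / (73.8 - 19.2)
f_alpha = 0.8223


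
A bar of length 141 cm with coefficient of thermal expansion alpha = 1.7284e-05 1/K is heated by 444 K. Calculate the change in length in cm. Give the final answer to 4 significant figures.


dL = L0 * alpha * dT
dL = 141 * 1.7284e-05 * 444
dL = 1.082 cm


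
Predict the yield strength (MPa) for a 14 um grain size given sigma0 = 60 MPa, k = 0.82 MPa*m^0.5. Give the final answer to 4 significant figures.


sigma_y = sigma0 + k / sqrt(d)
d = 14 um = 1.4e-05 m
sigma_y = 60 + 0.82 / sqrt(1.4e-05)
sigma_y = 279.2 MPa


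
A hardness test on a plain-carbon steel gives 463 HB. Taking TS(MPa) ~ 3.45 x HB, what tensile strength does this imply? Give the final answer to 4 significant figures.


TS (MPa) = 3.45 * HB
TS = 3.45 * 463
TS = 1597 MPa


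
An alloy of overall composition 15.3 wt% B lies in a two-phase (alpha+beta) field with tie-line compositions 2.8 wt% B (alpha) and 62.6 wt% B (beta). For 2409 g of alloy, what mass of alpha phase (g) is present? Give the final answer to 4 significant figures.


f_alpha = (C_beta - C0) / (C_beta - C_alpha)
f_alpha = (62.6 - 15.3) / (62.6 - 2.8) = 0.79097
m_alpha = f_alpha * m_total = 0.79097 * 2409 = 1905 g


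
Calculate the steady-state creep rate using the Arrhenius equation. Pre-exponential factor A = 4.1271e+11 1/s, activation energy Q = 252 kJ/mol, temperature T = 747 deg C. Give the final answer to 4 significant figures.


rate = A * exp(-Q / (R*T))
T = 747 + 273.15 = 1020.15 K
rate = 4.1271e+11 * exp(-252e3 / (8.314 * 1020.15))
rate = 0.05153 1/s


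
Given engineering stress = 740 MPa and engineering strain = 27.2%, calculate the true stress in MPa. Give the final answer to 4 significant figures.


sigma_true = sigma_eng * (1 + epsilon_eng)
sigma_true = 740 * (1 + 0.272)
sigma_true = 941.3 MPa


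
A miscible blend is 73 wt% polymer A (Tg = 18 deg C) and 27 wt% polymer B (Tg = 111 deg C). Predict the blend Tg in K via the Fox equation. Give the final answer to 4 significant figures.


1/Tg = w1/Tg1 + w2/Tg2 (in Kelvin)
Tg1 = 291.15 K, Tg2 = 384.15 K
1/Tg = 0.73/291.15 + 0.27/384.15
Tg = 311.5 K


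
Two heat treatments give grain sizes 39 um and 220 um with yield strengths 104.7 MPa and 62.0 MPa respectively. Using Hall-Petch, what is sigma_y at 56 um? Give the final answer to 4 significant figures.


sigma_y = sigma0 + k / sqrt(d)
1/sqrt(d1) = 1/sqrt(3.9e-05) = 160.128;  1/sqrt(d2) = 67.42
k = (sigma1 - sigma2) / (1/sqrt(d1) - 1/sqrt(d2)) = (104.7 - 62.0) / (160.128 - 67.42) = 0.460585 MPa*m^0.5
sigma0 = sigma1 - k/sqrt(d1) = 104.7 - 0.460585*160.128 = 30.9474 MPa
sigma_y(d3) = 30.9474 + 0.460585 / sqrt(5.6e-05) = 92.5 MPa


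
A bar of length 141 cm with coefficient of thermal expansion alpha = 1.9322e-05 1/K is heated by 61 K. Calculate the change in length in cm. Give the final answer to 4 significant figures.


dL = L0 * alpha * dT
dL = 141 * 1.9322e-05 * 61
dL = 0.1662 cm


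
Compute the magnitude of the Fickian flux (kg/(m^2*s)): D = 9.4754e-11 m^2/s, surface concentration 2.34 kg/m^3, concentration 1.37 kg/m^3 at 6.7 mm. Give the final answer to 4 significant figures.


J = -D * (dC/dx) = D * (C1 - C2) / dx
J = 9.4754e-11 * (2.34 - 1.37) / 6.7e-03
J = 1.372e-08 kg/(m^2*s)


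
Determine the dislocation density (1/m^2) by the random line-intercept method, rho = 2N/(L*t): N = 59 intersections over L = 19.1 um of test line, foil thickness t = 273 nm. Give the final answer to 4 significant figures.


rho = 2N / (L * t)
L = 19.1 um = 1.91e-05 m, t = 273 nm = 2.73e-07 m
rho = 2 * 59 / (1.91e-05 * 2.73e-07)
rho = 2.263e+13 1/m^2


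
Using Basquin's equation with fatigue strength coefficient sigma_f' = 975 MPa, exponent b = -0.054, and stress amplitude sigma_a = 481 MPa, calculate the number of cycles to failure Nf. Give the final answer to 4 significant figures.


sigma_a = sigma_f' * (2*Nf)^b
2*Nf = (sigma_a / sigma_f')^(1/b)
2*Nf = (481 / 975)^(1/-0.054)
2*Nf = 481486
Nf = 240700 cycles


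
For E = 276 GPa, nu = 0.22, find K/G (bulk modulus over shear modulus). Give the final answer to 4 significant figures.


G = E / (2*(1+nu))
G = 276 / (2*(1+0.22)) = 113.115 GPa
K = E / (3*(1-2*nu))
K = 276 / (3*(1-2*0.22)) = 164.286 GPa
K/G = 164.286 / 113.115 = 1.452


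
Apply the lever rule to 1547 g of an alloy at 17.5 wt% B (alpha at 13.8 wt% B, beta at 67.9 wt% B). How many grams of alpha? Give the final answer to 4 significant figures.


f_alpha = (C_beta - C0) / (C_beta - C_alpha)
f_alpha = (67.9 - 17.5) / (67.9 - 13.8) = 0.931608
m_alpha = f_alpha * m_total = 0.931608 * 1547 = 1441 g


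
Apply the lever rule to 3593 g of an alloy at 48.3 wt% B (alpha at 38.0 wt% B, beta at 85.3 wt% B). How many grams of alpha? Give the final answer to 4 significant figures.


f_alpha = (C_beta - C0) / (C_beta - C_alpha)
f_alpha = (85.3 - 48.3) / (85.3 - 38.0) = 0.782241
m_alpha = f_alpha * m_total = 0.782241 * 3593 = 2811 g


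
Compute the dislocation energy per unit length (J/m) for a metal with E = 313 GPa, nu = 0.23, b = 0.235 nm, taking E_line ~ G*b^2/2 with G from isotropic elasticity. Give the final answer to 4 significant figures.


Step 1: G = E / (2*(1+nu))
G = 313 / (2*(1+0.23)) = 127.236 GPa = 1.27236e+11 Pa
Step 2: E_line = G*b^2/2
b = 0.235 nm = 2.35e-10 m
E_line = 0.5 * 1.27236e+11 * (2.35e-10)^2 = 3.513e-09 J/m


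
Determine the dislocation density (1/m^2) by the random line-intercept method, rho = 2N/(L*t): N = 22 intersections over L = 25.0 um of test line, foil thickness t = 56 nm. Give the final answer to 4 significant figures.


rho = 2N / (L * t)
L = 25.0 um = 2.5e-05 m, t = 56 nm = 5.6e-08 m
rho = 2 * 22 / (2.5e-05 * 5.6e-08)
rho = 3.143e+13 1/m^2


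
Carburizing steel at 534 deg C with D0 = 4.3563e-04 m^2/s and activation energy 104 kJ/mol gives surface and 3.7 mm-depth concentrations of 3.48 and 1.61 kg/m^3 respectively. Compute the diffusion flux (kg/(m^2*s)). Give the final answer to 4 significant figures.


Step 1: D = D0 * exp(-Qd/(R*T))
T = 534 + 273.15 = 807.15 K
D = 4.3563e-04 * exp(-104e3 / (8.314 * 807.15)) = 8.10073e-11 m^2/s
Step 2: J = D * (C1 - C2) / dx
J = 8.10073e-11 * (3.48 - 1.61) / 3.7e-03
J = 4.094e-08 kg/(m^2*s)


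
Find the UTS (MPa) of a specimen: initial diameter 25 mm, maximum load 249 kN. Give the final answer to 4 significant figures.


A0 = pi*(d/2)^2 = pi*(25/2)^2 = 490.874 mm^2
UTS = F_max / A0 = 249*1000 / 490.874
UTS = 507.3 MPa


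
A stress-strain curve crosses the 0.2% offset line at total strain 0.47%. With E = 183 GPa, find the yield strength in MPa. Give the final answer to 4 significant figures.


Offset strain = 0.002
Elastic strain at yield = total_strain - offset = 4.7e-03 - 0.002 = 2.7e-03
sigma_y = E * elastic_strain = 183000 * 2.7e-03
sigma_y = 494.1 MPa


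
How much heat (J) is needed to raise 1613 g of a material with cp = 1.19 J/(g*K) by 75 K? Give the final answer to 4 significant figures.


Q = m * cp * dT
Q = 1613 * 1.19 * 75
Q = 144000 J


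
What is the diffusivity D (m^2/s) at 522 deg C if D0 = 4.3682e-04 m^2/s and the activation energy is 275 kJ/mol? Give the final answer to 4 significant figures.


D = D0 * exp(-Qd / (R*T))
T = 795.15 K
D = 4.3682e-04 * exp(-275e3 / (8.314 * 795.15))
D = 3.754e-22 m^2/s


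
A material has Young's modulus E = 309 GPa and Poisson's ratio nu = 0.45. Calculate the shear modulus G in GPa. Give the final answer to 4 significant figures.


G = E / (2*(1+nu))
G = 309 / (2*(1+0.45))
G = 106.6 GPa


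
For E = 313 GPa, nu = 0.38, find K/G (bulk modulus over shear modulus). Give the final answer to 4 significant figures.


G = E / (2*(1+nu))
G = 313 / (2*(1+0.38)) = 113.406 GPa
K = E / (3*(1-2*nu))
K = 313 / (3*(1-2*0.38)) = 434.722 GPa
K/G = 434.722 / 113.406 = 3.833


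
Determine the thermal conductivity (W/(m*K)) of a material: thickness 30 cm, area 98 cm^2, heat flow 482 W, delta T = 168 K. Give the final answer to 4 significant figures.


k = Q*L / (A*dT)
L = 0.3 m, A = 9.8e-03 m^2
k = 482 * 0.3 / (9.8e-03 * 168)
k = 87.83 W/(m*K)


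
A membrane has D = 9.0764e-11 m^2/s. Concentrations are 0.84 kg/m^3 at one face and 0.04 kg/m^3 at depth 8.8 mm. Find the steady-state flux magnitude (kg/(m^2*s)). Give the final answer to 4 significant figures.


J = -D * (dC/dx) = D * (C1 - C2) / dx
J = 9.0764e-11 * (0.84 - 0.04) / 8.8e-03
J = 8.251e-09 kg/(m^2*s)


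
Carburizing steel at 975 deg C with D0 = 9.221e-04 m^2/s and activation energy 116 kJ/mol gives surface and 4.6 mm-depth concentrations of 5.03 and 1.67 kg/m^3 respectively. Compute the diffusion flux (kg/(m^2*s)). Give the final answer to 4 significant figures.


Step 1: D = D0 * exp(-Qd/(R*T))
T = 975 + 273.15 = 1248.15 K
D = 9.221e-04 * exp(-116e3 / (8.314 * 1248.15)) = 1.28838e-08 m^2/s
Step 2: J = D * (C1 - C2) / dx
J = 1.28838e-08 * (5.03 - 1.67) / 4.6e-03
J = 9.411e-06 kg/(m^2*s)


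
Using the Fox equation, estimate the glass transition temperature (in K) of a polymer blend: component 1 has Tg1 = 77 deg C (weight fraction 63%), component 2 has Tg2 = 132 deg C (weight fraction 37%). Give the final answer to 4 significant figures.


1/Tg = w1/Tg1 + w2/Tg2 (in Kelvin)
Tg1 = 350.15 K, Tg2 = 405.15 K
1/Tg = 0.63/350.15 + 0.37/405.15
Tg = 368.7 K


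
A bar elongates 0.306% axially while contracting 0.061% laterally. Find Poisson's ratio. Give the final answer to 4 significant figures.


nu = -epsilon_lat / epsilon_axial
Lateral strain is contraction (negative), so using magnitudes:
nu = 0.061 / 0.306
nu = 0.1993


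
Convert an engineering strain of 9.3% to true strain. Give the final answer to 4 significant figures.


epsilon_true = ln(1 + epsilon_eng)
epsilon_true = ln(1 + 0.093)
epsilon_true = 0.08893


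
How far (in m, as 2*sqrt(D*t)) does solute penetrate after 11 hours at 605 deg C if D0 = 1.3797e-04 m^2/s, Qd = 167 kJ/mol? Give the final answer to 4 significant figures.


Step 1: D = D0 * exp(-Qd/(R*T))
T = 878.15 K
D = 1.3797e-04 * exp(-167e3 / (8.314 * 878.15)) = 1.60632e-14 m^2/s
Step 2: L = 2*sqrt(D*t)
t = 11 h = 39600 s
L = 2*sqrt(1.60632e-14 * 39600) = 5.044e-05 m


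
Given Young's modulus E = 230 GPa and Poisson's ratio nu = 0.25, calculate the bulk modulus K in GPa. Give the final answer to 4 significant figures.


K = E / (3*(1-2*nu))
K = 230 / (3*(1-2*0.25))
K = 153.3 GPa


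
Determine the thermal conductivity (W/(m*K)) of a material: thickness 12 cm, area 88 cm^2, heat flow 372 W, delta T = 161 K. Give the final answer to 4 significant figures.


k = Q*L / (A*dT)
L = 0.12 m, A = 8.8e-03 m^2
k = 372 * 0.12 / (8.8e-03 * 161)
k = 31.51 W/(m*K)


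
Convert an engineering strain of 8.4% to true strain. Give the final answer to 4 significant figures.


epsilon_true = ln(1 + epsilon_eng)
epsilon_true = ln(1 + 0.084)
epsilon_true = 0.08066


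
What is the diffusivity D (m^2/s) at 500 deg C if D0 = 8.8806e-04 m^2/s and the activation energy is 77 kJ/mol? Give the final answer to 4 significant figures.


D = D0 * exp(-Qd / (R*T))
T = 773.15 K
D = 8.8806e-04 * exp(-77e3 / (8.314 * 773.15))
D = 5.573e-09 m^2/s


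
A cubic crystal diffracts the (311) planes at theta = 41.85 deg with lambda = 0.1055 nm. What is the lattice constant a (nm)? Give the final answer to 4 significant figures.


d = lambda / (2*sin(theta))
d = 0.1055 / (2*sin(41.85 deg))
d = 0.0790638 nm
a = d * sqrt(h^2+k^2+l^2) = 0.0790638 * sqrt(11)
a = 0.2622 nm


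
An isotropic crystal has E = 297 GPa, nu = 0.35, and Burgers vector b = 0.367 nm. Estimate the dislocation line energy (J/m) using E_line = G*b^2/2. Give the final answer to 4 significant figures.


Step 1: G = E / (2*(1+nu))
G = 297 / (2*(1+0.35)) = 110 GPa = 1.1e+11 Pa
Step 2: E_line = G*b^2/2
b = 0.367 nm = 3.67e-10 m
E_line = 0.5 * 1.1e+11 * (3.67e-10)^2 = 7.408e-09 J/m


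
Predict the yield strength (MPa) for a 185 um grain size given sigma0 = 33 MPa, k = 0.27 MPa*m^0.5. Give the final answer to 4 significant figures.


sigma_y = sigma0 + k / sqrt(d)
d = 185 um = 1.85e-04 m
sigma_y = 33 + 0.27 / sqrt(1.85e-04)
sigma_y = 52.85 MPa


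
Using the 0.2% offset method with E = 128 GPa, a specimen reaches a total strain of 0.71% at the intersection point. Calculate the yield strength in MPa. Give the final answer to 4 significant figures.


Offset strain = 0.002
Elastic strain at yield = total_strain - offset = 7.1e-03 - 0.002 = 5.1e-03
sigma_y = E * elastic_strain = 128000 * 5.1e-03
sigma_y = 652.8 MPa


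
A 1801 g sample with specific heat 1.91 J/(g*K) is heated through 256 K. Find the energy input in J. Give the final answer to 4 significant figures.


Q = m * cp * dT
Q = 1801 * 1.91 * 256
Q = 880600 J


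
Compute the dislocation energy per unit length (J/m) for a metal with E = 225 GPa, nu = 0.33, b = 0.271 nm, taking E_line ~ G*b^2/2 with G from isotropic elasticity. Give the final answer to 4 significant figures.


Step 1: G = E / (2*(1+nu))
G = 225 / (2*(1+0.33)) = 84.5865 GPa = 8.45865e+10 Pa
Step 2: E_line = G*b^2/2
b = 0.271 nm = 2.71e-10 m
E_line = 0.5 * 8.45865e+10 * (2.71e-10)^2 = 3.106e-09 J/m


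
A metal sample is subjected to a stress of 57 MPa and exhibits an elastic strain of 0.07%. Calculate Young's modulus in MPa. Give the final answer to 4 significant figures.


E = sigma / epsilon
epsilon = 0.07% = 7e-04
E = 57 / 7e-04
E = 81430 MPa


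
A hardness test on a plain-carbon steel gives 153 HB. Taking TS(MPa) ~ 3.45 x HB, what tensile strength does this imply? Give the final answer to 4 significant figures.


TS (MPa) = 3.45 * HB
TS = 3.45 * 153
TS = 527.9 MPa


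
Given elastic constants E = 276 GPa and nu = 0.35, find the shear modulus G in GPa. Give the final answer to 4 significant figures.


G = E / (2*(1+nu))
G = 276 / (2*(1+0.35))
G = 102.2 GPa


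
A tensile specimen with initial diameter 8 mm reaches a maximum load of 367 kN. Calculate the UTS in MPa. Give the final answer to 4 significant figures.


A0 = pi*(d/2)^2 = pi*(8/2)^2 = 50.2655 mm^2
UTS = F_max / A0 = 367*1000 / 50.2655
UTS = 7301 MPa


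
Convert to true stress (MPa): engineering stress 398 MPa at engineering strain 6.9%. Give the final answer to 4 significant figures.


sigma_true = sigma_eng * (1 + epsilon_eng)
sigma_true = 398 * (1 + 0.069)
sigma_true = 425.5 MPa


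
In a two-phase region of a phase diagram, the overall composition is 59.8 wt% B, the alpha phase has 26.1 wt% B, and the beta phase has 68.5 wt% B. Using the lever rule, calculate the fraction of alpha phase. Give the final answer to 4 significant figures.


f_alpha = (C_beta - C0) / (C_beta - C_alpha)
f_alpha = (68.5 - 59.8) / (68.5 - 26.1)
f_alpha = 0.2052


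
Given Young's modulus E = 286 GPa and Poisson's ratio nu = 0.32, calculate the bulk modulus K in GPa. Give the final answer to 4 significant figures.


K = E / (3*(1-2*nu))
K = 286 / (3*(1-2*0.32))
K = 264.8 GPa


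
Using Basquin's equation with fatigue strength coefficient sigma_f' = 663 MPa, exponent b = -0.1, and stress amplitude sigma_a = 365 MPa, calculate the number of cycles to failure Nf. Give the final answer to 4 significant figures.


sigma_a = sigma_f' * (2*Nf)^b
2*Nf = (sigma_a / sigma_f')^(1/b)
2*Nf = (365 / 663)^(1/-0.1)
2*Nf = 391.027
Nf = 195.5 cycles


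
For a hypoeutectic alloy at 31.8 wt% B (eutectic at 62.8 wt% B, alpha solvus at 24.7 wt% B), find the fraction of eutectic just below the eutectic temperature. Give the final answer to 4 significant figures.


f_primary = (C_e - C0) / (C_e - C_alpha_max)
f_primary = (62.8 - 31.8) / (62.8 - 24.7)
f_primary = 0.813648
f_eutectic = 1 - 0.813648 = 0.1864


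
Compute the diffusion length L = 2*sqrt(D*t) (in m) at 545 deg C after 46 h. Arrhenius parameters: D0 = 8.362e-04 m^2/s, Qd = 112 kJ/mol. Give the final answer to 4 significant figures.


Step 1: D = D0 * exp(-Qd/(R*T))
T = 818.15 K
D = 8.362e-04 * exp(-112e3 / (8.314 * 818.15)) = 5.90788e-11 m^2/s
Step 2: L = 2*sqrt(D*t)
t = 46 h = 165600 s
L = 2*sqrt(5.90788e-11 * 165600) = 6.256e-03 m


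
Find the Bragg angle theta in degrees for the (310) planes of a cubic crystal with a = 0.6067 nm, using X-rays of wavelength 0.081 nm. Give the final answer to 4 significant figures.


d = a / sqrt(h^2+k^2+l^2)
d = 0.6067 / sqrt(10) = 0.191855 nm
lambda = 2*d*sin(theta)  =>  sin(theta) = lambda / (2*d)
sin(theta) = 0.081 / (2 * 0.191855) = 0.211096
theta = 12.19 deg


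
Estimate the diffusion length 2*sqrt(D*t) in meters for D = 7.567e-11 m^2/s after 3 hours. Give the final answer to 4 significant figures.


t = 3 hr = 10800 s
Diffusion length = 2*sqrt(D*t)
= 2*sqrt(7.567e-11 * 10800)
= 1.808e-03 m


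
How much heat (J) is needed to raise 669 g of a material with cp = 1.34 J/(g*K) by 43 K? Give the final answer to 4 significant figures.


Q = m * cp * dT
Q = 669 * 1.34 * 43
Q = 38550 J


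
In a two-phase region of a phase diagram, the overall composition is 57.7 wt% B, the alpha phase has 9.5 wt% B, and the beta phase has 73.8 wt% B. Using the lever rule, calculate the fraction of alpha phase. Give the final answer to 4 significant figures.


f_alpha = (C_beta - C0) / (C_beta - C_alpha)
f_alpha = (73.8 - 57.7) / (73.8 - 9.5)
f_alpha = 0.2504


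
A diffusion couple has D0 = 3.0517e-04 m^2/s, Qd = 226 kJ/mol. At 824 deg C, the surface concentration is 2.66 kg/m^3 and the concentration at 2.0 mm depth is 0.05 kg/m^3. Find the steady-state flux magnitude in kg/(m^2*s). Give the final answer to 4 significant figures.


Step 1: D = D0 * exp(-Qd/(R*T))
T = 824 + 273.15 = 1097.15 K
D = 3.0517e-04 * exp(-226e3 / (8.314 * 1097.15)) = 5.3019e-15 m^2/s
Step 2: J = D * (C1 - C2) / dx
J = 5.3019e-15 * (2.66 - 0.05) / 2e-03
J = 6.919e-12 kg/(m^2*s)


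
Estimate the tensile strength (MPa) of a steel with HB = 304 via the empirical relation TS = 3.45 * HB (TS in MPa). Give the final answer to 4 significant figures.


TS (MPa) = 3.45 * HB
TS = 3.45 * 304
TS = 1049 MPa


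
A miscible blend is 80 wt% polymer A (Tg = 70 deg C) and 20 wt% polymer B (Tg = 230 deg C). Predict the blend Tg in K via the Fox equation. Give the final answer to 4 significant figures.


1/Tg = w1/Tg1 + w2/Tg2 (in Kelvin)
Tg1 = 343.15 K, Tg2 = 503.15 K
1/Tg = 0.8/343.15 + 0.2/503.15
Tg = 366.5 K


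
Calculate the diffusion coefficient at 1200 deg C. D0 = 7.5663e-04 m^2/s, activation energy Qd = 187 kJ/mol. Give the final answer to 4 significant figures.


D = D0 * exp(-Qd / (R*T))
T = 1473.15 K
D = 7.5663e-04 * exp(-187e3 / (8.314 * 1473.15))
D = 1.77e-10 m^2/s


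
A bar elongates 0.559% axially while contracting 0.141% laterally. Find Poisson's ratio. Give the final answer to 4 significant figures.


nu = -epsilon_lat / epsilon_axial
Lateral strain is contraction (negative), so using magnitudes:
nu = 0.141 / 0.559
nu = 0.2522


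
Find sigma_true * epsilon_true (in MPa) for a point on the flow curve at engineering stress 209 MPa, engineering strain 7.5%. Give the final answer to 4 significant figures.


sigma_true = sigma_eng * (1 + epsilon_eng)
sigma_true = 209 * (1 + 0.075) = 224.675 MPa
epsilon_true = ln(1 + epsilon_eng)
epsilon_true = ln(1 + 0.075) = 0.0723207
sigma_true * epsilon_true = 224.675 * 0.0723207 = 16.25 MPa


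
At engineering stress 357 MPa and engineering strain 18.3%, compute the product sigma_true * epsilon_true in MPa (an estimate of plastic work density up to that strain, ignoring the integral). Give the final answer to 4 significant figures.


sigma_true = sigma_eng * (1 + epsilon_eng)
sigma_true = 357 * (1 + 0.183) = 422.331 MPa
epsilon_true = ln(1 + epsilon_eng)
epsilon_true = ln(1 + 0.183) = 0.168054
sigma_true * epsilon_true = 422.331 * 0.168054 = 70.97 MPa


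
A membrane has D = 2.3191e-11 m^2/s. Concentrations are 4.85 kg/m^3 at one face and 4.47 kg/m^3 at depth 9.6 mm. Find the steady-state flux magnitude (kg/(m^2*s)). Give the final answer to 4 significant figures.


J = -D * (dC/dx) = D * (C1 - C2) / dx
J = 2.3191e-11 * (4.85 - 4.47) / 9.6e-03
J = 9.18e-10 kg/(m^2*s)


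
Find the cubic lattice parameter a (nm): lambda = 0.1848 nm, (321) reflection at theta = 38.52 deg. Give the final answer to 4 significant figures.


d = lambda / (2*sin(theta))
d = 0.1848 / (2*sin(38.52 deg))
d = 0.148365 nm
a = d * sqrt(h^2+k^2+l^2) = 0.148365 * sqrt(14)
a = 0.5551 nm


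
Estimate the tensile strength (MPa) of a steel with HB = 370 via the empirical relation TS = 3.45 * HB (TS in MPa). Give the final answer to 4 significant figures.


TS (MPa) = 3.45 * HB
TS = 3.45 * 370
TS = 1277 MPa


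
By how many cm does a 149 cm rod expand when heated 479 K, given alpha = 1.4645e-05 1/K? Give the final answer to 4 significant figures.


dL = L0 * alpha * dT
dL = 149 * 1.4645e-05 * 479
dL = 1.045 cm


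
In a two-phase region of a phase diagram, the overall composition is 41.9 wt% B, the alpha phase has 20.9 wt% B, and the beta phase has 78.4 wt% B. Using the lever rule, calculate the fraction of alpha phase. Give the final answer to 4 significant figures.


f_alpha = (C_beta - C0) / (C_beta - C_alpha)
f_alpha = (78.4 - 41.9) / (78.4 - 20.9)
f_alpha = 0.6348


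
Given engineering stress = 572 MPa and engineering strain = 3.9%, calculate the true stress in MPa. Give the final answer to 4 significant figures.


sigma_true = sigma_eng * (1 + epsilon_eng)
sigma_true = 572 * (1 + 0.039)
sigma_true = 594.3 MPa


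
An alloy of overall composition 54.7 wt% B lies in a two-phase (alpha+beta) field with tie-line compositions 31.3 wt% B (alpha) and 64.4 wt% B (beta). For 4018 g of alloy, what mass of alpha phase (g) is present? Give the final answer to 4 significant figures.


f_alpha = (C_beta - C0) / (C_beta - C_alpha)
f_alpha = (64.4 - 54.7) / (64.4 - 31.3) = 0.293051
m_alpha = f_alpha * m_total = 0.293051 * 4018 = 1177 g


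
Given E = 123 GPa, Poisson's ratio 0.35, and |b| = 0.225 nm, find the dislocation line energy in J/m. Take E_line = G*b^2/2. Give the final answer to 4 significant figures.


Step 1: G = E / (2*(1+nu))
G = 123 / (2*(1+0.35)) = 45.5556 GPa = 4.55556e+10 Pa
Step 2: E_line = G*b^2/2
b = 0.225 nm = 2.25e-10 m
E_line = 0.5 * 4.55556e+10 * (2.25e-10)^2 = 1.153e-09 J/m


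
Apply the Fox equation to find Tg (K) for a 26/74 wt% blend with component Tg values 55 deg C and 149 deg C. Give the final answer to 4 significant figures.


1/Tg = w1/Tg1 + w2/Tg2 (in Kelvin)
Tg1 = 328.15 K, Tg2 = 422.15 K
1/Tg = 0.26/328.15 + 0.74/422.15
Tg = 392.9 K


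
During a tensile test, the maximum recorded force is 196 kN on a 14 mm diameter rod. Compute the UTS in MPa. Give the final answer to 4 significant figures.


A0 = pi*(d/2)^2 = pi*(14/2)^2 = 153.938 mm^2
UTS = F_max / A0 = 196*1000 / 153.938
UTS = 1273 MPa


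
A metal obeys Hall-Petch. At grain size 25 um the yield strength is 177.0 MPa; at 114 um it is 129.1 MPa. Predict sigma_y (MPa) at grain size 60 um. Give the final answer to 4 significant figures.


sigma_y = sigma0 + k / sqrt(d)
1/sqrt(d1) = 1/sqrt(2.5e-05) = 200;  1/sqrt(d2) = 93.6586
k = (sigma1 - sigma2) / (1/sqrt(d1) - 1/sqrt(d2)) = (177.0 - 129.1) / (200 - 93.6586) = 0.450436 MPa*m^0.5
sigma0 = sigma1 - k/sqrt(d1) = 177.0 - 0.450436*200 = 86.9128 MPa
sigma_y(d3) = 86.9128 + 0.450436 / sqrt(6e-05) = 145.1 MPa


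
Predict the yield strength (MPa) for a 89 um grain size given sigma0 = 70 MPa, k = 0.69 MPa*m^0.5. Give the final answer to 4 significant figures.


sigma_y = sigma0 + k / sqrt(d)
d = 89 um = 8.9e-05 m
sigma_y = 70 + 0.69 / sqrt(8.9e-05)
sigma_y = 143.1 MPa


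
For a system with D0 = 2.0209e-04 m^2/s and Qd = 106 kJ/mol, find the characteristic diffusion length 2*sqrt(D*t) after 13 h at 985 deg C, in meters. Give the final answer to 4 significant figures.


Step 1: D = D0 * exp(-Qd/(R*T))
T = 1258.15 K
D = 2.0209e-04 * exp(-106e3 / (8.314 * 1258.15)) = 8.02752e-09 m^2/s
Step 2: L = 2*sqrt(D*t)
t = 13 h = 46800 s
L = 2*sqrt(8.02752e-09 * 46800) = 0.03877 m


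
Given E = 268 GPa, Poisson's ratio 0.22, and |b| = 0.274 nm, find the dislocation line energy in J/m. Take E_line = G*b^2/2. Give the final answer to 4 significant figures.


Step 1: G = E / (2*(1+nu))
G = 268 / (2*(1+0.22)) = 109.836 GPa = 1.09836e+11 Pa
Step 2: E_line = G*b^2/2
b = 0.274 nm = 2.74e-10 m
E_line = 0.5 * 1.09836e+11 * (2.74e-10)^2 = 4.123e-09 J/m


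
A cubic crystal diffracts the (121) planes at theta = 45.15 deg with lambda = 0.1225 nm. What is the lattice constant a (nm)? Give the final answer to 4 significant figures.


d = lambda / (2*sin(theta))
d = 0.1225 / (2*sin(45.15 deg))
d = 0.0863947 nm
a = d * sqrt(h^2+k^2+l^2) = 0.0863947 * sqrt(6)
a = 0.2116 nm


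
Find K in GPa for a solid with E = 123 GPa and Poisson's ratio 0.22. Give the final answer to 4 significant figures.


K = E / (3*(1-2*nu))
K = 123 / (3*(1-2*0.22))
K = 73.21 GPa


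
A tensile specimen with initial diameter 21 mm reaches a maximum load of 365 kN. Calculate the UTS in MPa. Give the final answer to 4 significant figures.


A0 = pi*(d/2)^2 = pi*(21/2)^2 = 346.361 mm^2
UTS = F_max / A0 = 365*1000 / 346.361
UTS = 1054 MPa


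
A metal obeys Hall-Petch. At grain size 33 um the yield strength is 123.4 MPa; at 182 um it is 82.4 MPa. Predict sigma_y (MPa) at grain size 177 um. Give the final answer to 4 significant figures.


sigma_y = sigma0 + k / sqrt(d)
1/sqrt(d1) = 1/sqrt(3.3e-05) = 174.078;  1/sqrt(d2) = 74.1249
k = (sigma1 - sigma2) / (1/sqrt(d1) - 1/sqrt(d2)) = (123.4 - 82.4) / (174.078 - 74.1249) = 0.410194 MPa*m^0.5
sigma0 = sigma1 - k/sqrt(d1) = 123.4 - 0.410194*174.078 = 51.9944 MPa
sigma_y(d3) = 51.9944 + 0.410194 / sqrt(1.77e-04) = 82.83 MPa


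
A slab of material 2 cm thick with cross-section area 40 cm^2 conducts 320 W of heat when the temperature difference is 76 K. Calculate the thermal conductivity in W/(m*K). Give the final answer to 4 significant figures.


k = Q*L / (A*dT)
L = 0.02 m, A = 4e-03 m^2
k = 320 * 0.02 / (4e-03 * 76)
k = 21.05 W/(m*K)


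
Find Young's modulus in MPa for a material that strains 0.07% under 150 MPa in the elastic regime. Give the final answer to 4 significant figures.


E = sigma / epsilon
epsilon = 0.07% = 7e-04
E = 150 / 7e-04
E = 214300 MPa


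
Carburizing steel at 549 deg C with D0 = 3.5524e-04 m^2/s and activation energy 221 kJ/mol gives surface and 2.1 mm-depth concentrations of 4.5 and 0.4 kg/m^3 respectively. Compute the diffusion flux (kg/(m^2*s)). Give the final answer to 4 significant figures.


Step 1: D = D0 * exp(-Qd/(R*T))
T = 549 + 273.15 = 822.15 K
D = 3.5524e-04 * exp(-221e3 / (8.314 * 822.15)) = 3.22818e-18 m^2/s
Step 2: J = D * (C1 - C2) / dx
J = 3.22818e-18 * (4.5 - 0.4) / 2.1e-03
J = 6.303e-15 kg/(m^2*s)


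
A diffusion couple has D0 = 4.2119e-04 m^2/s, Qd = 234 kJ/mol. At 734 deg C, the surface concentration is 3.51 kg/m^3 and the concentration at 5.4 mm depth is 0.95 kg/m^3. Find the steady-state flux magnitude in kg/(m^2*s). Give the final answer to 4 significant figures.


Step 1: D = D0 * exp(-Qd/(R*T))
T = 734 + 273.15 = 1007.15 K
D = 4.2119e-04 * exp(-234e3 / (8.314 * 1007.15)) = 3.07544e-16 m^2/s
Step 2: J = D * (C1 - C2) / dx
J = 3.07544e-16 * (3.51 - 0.95) / 5.4e-03
J = 1.458e-13 kg/(m^2*s)


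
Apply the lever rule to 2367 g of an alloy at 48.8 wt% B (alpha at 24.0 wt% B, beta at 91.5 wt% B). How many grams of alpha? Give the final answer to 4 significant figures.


f_alpha = (C_beta - C0) / (C_beta - C_alpha)
f_alpha = (91.5 - 48.8) / (91.5 - 24.0) = 0.632593
m_alpha = f_alpha * m_total = 0.632593 * 2367 = 1497 g


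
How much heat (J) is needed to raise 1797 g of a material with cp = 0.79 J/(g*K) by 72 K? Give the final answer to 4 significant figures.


Q = m * cp * dT
Q = 1797 * 0.79 * 72
Q = 102200 J


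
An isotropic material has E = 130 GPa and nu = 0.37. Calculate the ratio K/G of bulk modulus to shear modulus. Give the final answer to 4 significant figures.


G = E / (2*(1+nu))
G = 130 / (2*(1+0.37)) = 47.4453 GPa
K = E / (3*(1-2*nu))
K = 130 / (3*(1-2*0.37)) = 166.667 GPa
K/G = 166.667 / 47.4453 = 3.513


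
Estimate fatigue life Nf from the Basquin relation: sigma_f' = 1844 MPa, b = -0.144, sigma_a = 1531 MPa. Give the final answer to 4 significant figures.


sigma_a = sigma_f' * (2*Nf)^b
2*Nf = (sigma_a / sigma_f')^(1/b)
2*Nf = (1531 / 1844)^(1/-0.144)
2*Nf = 3.63925
Nf = 1.82 cycles


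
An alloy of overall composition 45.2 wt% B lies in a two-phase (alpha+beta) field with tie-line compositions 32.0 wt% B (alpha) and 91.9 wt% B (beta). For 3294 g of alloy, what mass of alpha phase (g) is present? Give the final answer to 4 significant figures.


f_alpha = (C_beta - C0) / (C_beta - C_alpha)
f_alpha = (91.9 - 45.2) / (91.9 - 32.0) = 0.779633
m_alpha = f_alpha * m_total = 0.779633 * 3294 = 2568 g


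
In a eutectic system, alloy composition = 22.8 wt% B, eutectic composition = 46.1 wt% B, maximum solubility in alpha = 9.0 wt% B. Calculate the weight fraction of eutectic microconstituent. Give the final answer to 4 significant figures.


f_primary = (C_e - C0) / (C_e - C_alpha_max)
f_primary = (46.1 - 22.8) / (46.1 - 9.0)
f_primary = 0.628032
f_eutectic = 1 - 0.628032 = 0.372


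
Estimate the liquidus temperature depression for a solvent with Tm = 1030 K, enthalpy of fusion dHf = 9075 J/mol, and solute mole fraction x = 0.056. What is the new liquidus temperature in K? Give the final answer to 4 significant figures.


dT = R*Tm^2*x / dHf
dT = 8.314 * 1030^2 * 0.056 / 9075
dT = 54.4284 K
T_new = 1030 - 54.4284 = 975.6 K


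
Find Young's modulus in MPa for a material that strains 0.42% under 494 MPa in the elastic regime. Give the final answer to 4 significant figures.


E = sigma / epsilon
epsilon = 0.42% = 4.2e-03
E = 494 / 4.2e-03
E = 117600 MPa


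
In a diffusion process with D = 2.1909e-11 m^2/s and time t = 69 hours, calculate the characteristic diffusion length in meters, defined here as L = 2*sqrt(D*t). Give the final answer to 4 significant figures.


t = 69 hr = 248400 s
Diffusion length = 2*sqrt(D*t)
= 2*sqrt(2.1909e-11 * 248400)
= 4.666e-03 m


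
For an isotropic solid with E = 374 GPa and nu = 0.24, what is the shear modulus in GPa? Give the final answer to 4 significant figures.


G = E / (2*(1+nu))
G = 374 / (2*(1+0.24))
G = 150.8 GPa


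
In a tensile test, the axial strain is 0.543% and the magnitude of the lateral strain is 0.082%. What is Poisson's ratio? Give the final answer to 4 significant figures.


nu = -epsilon_lat / epsilon_axial
Lateral strain is contraction (negative), so using magnitudes:
nu = 0.082 / 0.543
nu = 0.151


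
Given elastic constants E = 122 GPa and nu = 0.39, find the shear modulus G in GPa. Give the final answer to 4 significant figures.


G = E / (2*(1+nu))
G = 122 / (2*(1+0.39))
G = 43.88 GPa


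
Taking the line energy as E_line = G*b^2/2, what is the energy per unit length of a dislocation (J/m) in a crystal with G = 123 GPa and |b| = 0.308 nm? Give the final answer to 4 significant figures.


E = G*b^2/2
b = 0.308 nm = 3.08e-10 m
G = 123 GPa = 1.23e+11 Pa
E = 0.5 * 1.23e+11 * (3.08e-10)^2
E = 5.834e-09 J/m


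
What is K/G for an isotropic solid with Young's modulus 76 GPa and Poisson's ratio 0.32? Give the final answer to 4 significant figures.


G = E / (2*(1+nu))
G = 76 / (2*(1+0.32)) = 28.7879 GPa
K = E / (3*(1-2*nu))
K = 76 / (3*(1-2*0.32)) = 70.3704 GPa
K/G = 70.3704 / 28.7879 = 2.444


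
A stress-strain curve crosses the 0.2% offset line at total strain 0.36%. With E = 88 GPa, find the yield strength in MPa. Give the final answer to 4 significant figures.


Offset strain = 0.002
Elastic strain at yield = total_strain - offset = 3.6e-03 - 0.002 = 1.6e-03
sigma_y = E * elastic_strain = 88000 * 1.6e-03
sigma_y = 140.8 MPa


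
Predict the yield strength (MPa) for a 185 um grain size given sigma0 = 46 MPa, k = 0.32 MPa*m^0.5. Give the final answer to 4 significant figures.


sigma_y = sigma0 + k / sqrt(d)
d = 185 um = 1.85e-04 m
sigma_y = 46 + 0.32 / sqrt(1.85e-04)
sigma_y = 69.53 MPa


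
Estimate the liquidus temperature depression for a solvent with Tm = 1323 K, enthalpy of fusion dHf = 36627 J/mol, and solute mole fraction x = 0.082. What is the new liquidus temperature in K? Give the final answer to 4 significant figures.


dT = R*Tm^2*x / dHf
dT = 8.314 * 1323^2 * 0.082 / 36627
dT = 32.5793 K
T_new = 1323 - 32.5793 = 1290 K
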